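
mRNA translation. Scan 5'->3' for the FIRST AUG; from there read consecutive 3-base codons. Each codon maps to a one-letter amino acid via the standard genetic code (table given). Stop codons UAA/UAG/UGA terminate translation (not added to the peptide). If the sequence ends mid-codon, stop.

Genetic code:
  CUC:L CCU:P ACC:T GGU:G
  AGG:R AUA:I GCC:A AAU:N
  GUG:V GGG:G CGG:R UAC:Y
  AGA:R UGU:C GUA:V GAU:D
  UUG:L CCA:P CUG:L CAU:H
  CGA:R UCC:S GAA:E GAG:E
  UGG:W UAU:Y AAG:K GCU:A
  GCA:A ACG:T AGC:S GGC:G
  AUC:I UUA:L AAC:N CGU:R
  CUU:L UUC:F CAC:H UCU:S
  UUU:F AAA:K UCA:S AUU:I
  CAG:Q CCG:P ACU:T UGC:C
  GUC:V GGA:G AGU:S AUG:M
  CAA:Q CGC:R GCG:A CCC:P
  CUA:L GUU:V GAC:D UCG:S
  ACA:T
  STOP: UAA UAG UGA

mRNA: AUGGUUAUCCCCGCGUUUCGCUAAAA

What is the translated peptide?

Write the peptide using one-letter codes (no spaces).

start AUG at pos 0
pos 0: AUG -> M; peptide=M
pos 3: GUU -> V; peptide=MV
pos 6: AUC -> I; peptide=MVI
pos 9: CCC -> P; peptide=MVIP
pos 12: GCG -> A; peptide=MVIPA
pos 15: UUU -> F; peptide=MVIPAF
pos 18: CGC -> R; peptide=MVIPAFR
pos 21: UAA -> STOP

Answer: MVIPAFR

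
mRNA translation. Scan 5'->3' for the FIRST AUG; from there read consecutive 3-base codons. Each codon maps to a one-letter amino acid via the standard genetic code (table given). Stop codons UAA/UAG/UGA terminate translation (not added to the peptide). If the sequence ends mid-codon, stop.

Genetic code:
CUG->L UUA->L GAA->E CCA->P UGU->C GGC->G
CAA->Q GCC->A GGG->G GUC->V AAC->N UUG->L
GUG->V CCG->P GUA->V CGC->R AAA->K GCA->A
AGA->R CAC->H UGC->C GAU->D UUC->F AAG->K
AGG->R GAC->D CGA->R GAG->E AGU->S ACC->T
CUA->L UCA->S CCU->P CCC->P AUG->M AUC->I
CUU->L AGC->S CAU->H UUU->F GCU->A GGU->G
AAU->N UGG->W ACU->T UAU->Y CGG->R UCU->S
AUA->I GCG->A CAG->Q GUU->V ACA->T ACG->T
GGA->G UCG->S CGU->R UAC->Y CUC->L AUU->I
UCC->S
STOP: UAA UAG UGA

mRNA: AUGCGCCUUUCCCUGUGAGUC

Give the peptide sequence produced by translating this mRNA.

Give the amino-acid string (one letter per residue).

start AUG at pos 0
pos 0: AUG -> M; peptide=M
pos 3: CGC -> R; peptide=MR
pos 6: CUU -> L; peptide=MRL
pos 9: UCC -> S; peptide=MRLS
pos 12: CUG -> L; peptide=MRLSL
pos 15: UGA -> STOP

Answer: MRLSL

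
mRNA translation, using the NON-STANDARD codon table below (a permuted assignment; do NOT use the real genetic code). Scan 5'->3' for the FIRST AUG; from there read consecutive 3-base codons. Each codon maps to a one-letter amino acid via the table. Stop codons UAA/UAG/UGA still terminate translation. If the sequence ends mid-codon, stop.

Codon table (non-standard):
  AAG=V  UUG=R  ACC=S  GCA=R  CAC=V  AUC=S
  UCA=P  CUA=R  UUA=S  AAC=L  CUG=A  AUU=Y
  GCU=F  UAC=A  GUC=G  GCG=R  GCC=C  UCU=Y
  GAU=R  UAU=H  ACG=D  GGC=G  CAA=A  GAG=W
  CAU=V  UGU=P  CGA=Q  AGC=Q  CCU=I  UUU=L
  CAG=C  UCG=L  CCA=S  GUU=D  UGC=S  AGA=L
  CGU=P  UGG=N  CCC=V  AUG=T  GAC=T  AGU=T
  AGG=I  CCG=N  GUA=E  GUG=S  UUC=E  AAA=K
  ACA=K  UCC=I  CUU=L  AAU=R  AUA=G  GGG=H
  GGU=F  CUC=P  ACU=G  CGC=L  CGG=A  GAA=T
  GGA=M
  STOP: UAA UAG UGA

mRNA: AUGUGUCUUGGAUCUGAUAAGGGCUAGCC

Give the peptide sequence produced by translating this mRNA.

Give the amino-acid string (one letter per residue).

Answer: TPLMYRVG

Derivation:
start AUG at pos 0
pos 0: AUG -> T; peptide=T
pos 3: UGU -> P; peptide=TP
pos 6: CUU -> L; peptide=TPL
pos 9: GGA -> M; peptide=TPLM
pos 12: UCU -> Y; peptide=TPLMY
pos 15: GAU -> R; peptide=TPLMYR
pos 18: AAG -> V; peptide=TPLMYRV
pos 21: GGC -> G; peptide=TPLMYRVG
pos 24: UAG -> STOP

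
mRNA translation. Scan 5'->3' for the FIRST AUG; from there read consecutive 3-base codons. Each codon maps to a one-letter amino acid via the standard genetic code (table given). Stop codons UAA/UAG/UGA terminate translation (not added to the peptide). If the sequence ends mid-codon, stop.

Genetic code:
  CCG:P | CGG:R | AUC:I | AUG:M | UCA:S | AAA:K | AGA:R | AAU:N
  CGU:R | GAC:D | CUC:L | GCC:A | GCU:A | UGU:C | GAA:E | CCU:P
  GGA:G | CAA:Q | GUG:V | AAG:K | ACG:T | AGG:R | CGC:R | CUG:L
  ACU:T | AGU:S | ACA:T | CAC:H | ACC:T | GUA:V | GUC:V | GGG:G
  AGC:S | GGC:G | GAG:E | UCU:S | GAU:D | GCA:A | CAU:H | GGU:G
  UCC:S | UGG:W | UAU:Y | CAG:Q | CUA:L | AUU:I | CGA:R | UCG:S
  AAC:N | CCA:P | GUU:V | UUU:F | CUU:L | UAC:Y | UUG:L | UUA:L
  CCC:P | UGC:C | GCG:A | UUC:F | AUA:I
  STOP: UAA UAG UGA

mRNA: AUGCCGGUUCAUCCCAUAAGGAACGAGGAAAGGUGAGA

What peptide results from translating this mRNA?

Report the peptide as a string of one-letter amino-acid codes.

start AUG at pos 0
pos 0: AUG -> M; peptide=M
pos 3: CCG -> P; peptide=MP
pos 6: GUU -> V; peptide=MPV
pos 9: CAU -> H; peptide=MPVH
pos 12: CCC -> P; peptide=MPVHP
pos 15: AUA -> I; peptide=MPVHPI
pos 18: AGG -> R; peptide=MPVHPIR
pos 21: AAC -> N; peptide=MPVHPIRN
pos 24: GAG -> E; peptide=MPVHPIRNE
pos 27: GAA -> E; peptide=MPVHPIRNEE
pos 30: AGG -> R; peptide=MPVHPIRNEER
pos 33: UGA -> STOP

Answer: MPVHPIRNEER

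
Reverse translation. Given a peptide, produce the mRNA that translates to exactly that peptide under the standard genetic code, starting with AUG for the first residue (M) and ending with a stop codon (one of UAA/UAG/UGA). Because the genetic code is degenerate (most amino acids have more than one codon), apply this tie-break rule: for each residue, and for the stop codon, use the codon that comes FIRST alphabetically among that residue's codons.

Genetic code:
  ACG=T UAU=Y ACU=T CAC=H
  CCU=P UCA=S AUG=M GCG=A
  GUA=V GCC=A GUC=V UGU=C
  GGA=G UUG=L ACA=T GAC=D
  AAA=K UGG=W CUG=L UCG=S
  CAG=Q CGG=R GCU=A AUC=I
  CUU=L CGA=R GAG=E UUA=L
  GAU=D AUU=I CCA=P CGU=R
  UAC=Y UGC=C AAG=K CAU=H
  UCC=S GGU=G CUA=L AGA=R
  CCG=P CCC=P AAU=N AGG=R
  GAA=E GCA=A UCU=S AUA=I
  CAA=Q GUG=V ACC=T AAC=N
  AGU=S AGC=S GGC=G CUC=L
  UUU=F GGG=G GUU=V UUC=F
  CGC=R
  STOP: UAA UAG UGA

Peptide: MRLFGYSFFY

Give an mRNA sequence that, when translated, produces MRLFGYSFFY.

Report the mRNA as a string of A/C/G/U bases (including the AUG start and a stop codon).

residue 1: M -> AUG (start codon)
residue 2: R codons sorted = AGA,AGG,CGA,CGC,CGG,CGU -> pick first = AGA
residue 3: L codons sorted = CUA,CUC,CUG,CUU,UUA,UUG -> pick first = CUA
residue 4: F codons sorted = UUC,UUU -> pick first = UUC
residue 5: G codons sorted = GGA,GGC,GGG,GGU -> pick first = GGA
residue 6: Y codons sorted = UAC,UAU -> pick first = UAC
residue 7: S codons sorted = AGC,AGU,UCA,UCC,UCG,UCU -> pick first = AGC
residue 8: F codons sorted = UUC,UUU -> pick first = UUC
residue 9: F codons sorted = UUC,UUU -> pick first = UUC
residue 10: Y codons sorted = UAC,UAU -> pick first = UAC
terminator: stop codons sorted = UAA,UAG,UGA -> pick first = UAA

Answer: mRNA: AUGAGACUAUUCGGAUACAGCUUCUUCUACUAA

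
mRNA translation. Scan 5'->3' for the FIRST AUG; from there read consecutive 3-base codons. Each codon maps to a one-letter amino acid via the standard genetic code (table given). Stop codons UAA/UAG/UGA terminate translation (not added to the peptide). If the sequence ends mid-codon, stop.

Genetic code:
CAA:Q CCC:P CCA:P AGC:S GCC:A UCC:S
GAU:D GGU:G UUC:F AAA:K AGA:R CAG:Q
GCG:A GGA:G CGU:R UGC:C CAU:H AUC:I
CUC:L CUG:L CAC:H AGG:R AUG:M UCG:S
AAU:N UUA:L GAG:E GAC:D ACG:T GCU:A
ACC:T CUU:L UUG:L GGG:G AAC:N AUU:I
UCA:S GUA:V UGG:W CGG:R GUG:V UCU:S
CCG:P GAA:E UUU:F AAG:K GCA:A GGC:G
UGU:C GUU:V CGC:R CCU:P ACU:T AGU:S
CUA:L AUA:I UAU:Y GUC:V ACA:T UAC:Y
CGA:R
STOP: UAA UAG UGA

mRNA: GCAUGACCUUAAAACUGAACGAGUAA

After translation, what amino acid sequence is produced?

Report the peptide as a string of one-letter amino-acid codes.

start AUG at pos 2
pos 2: AUG -> M; peptide=M
pos 5: ACC -> T; peptide=MT
pos 8: UUA -> L; peptide=MTL
pos 11: AAA -> K; peptide=MTLK
pos 14: CUG -> L; peptide=MTLKL
pos 17: AAC -> N; peptide=MTLKLN
pos 20: GAG -> E; peptide=MTLKLNE
pos 23: UAA -> STOP

Answer: MTLKLNE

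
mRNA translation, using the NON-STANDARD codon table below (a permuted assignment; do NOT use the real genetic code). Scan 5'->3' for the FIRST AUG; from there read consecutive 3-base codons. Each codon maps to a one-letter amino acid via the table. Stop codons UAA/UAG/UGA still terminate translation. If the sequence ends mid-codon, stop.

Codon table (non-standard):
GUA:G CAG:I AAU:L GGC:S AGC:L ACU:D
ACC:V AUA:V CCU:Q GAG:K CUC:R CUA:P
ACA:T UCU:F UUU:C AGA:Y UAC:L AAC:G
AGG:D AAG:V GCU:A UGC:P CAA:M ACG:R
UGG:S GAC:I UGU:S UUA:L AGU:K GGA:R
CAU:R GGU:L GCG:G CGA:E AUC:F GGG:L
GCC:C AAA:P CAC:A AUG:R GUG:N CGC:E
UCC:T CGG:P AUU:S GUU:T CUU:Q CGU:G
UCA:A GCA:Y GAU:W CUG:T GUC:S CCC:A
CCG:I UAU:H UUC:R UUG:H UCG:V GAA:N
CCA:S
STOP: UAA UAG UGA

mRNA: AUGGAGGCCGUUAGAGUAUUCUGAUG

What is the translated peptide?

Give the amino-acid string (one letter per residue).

start AUG at pos 0
pos 0: AUG -> R; peptide=R
pos 3: GAG -> K; peptide=RK
pos 6: GCC -> C; peptide=RKC
pos 9: GUU -> T; peptide=RKCT
pos 12: AGA -> Y; peptide=RKCTY
pos 15: GUA -> G; peptide=RKCTYG
pos 18: UUC -> R; peptide=RKCTYGR
pos 21: UGA -> STOP

Answer: RKCTYGR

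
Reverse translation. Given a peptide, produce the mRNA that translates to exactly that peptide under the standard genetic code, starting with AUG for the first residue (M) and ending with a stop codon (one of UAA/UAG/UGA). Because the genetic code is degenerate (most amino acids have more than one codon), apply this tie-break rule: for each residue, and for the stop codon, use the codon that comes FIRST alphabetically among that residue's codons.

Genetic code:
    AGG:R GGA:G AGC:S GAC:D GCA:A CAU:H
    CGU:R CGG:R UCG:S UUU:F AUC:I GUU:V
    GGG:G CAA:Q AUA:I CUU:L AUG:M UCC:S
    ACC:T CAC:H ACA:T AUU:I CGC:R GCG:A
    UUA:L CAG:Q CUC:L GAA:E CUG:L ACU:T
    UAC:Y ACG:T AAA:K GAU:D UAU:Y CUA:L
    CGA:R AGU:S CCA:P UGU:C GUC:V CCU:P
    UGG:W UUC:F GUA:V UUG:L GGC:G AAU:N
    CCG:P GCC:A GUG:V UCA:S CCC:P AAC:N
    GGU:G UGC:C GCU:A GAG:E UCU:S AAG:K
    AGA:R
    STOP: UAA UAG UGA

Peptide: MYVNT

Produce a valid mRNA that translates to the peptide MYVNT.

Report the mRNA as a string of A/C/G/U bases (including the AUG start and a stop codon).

Answer: mRNA: AUGUACGUAAACACAUAA

Derivation:
residue 1: M -> AUG (start codon)
residue 2: Y codons sorted = UAC,UAU -> pick first = UAC
residue 3: V codons sorted = GUA,GUC,GUG,GUU -> pick first = GUA
residue 4: N codons sorted = AAC,AAU -> pick first = AAC
residue 5: T codons sorted = ACA,ACC,ACG,ACU -> pick first = ACA
terminator: stop codons sorted = UAA,UAG,UGA -> pick first = UAA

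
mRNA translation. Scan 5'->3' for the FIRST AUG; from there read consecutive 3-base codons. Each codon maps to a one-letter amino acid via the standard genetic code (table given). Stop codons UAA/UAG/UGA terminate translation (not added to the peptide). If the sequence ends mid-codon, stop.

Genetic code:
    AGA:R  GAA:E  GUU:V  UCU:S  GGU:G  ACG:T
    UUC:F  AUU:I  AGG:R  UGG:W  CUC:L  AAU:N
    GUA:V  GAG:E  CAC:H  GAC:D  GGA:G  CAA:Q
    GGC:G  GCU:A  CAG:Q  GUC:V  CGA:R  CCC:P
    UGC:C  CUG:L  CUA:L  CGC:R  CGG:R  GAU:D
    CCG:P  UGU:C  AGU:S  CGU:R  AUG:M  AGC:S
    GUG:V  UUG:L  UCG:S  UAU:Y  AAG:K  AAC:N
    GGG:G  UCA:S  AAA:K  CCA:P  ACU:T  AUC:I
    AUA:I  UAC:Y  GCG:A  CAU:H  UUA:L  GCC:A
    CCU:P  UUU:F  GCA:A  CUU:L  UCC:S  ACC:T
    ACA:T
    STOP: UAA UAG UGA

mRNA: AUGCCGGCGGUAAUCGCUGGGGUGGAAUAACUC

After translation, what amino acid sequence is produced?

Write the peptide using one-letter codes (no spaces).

start AUG at pos 0
pos 0: AUG -> M; peptide=M
pos 3: CCG -> P; peptide=MP
pos 6: GCG -> A; peptide=MPA
pos 9: GUA -> V; peptide=MPAV
pos 12: AUC -> I; peptide=MPAVI
pos 15: GCU -> A; peptide=MPAVIA
pos 18: GGG -> G; peptide=MPAVIAG
pos 21: GUG -> V; peptide=MPAVIAGV
pos 24: GAA -> E; peptide=MPAVIAGVE
pos 27: UAA -> STOP

Answer: MPAVIAGVE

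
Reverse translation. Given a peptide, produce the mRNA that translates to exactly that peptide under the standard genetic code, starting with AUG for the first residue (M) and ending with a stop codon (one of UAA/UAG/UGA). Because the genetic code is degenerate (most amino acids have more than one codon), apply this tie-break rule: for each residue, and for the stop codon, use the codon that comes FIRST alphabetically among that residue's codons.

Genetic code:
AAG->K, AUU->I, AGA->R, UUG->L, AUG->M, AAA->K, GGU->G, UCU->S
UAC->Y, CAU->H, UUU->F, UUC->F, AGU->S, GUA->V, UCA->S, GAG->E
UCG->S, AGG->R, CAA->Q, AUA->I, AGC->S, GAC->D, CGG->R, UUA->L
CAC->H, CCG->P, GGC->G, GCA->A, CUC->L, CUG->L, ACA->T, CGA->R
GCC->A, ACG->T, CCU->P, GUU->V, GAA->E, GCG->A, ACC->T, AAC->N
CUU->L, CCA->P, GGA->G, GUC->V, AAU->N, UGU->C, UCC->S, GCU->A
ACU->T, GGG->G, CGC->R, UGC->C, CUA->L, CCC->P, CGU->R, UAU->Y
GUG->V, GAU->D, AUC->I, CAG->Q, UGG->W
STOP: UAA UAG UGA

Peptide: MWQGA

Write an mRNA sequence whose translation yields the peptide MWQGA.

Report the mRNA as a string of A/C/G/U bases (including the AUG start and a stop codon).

Answer: mRNA: AUGUGGCAAGGAGCAUAA

Derivation:
residue 1: M -> AUG (start codon)
residue 2: W -> UGG (only codon)
residue 3: Q codons sorted = CAA,CAG -> pick first = CAA
residue 4: G codons sorted = GGA,GGC,GGG,GGU -> pick first = GGA
residue 5: A codons sorted = GCA,GCC,GCG,GCU -> pick first = GCA
terminator: stop codons sorted = UAA,UAG,UGA -> pick first = UAA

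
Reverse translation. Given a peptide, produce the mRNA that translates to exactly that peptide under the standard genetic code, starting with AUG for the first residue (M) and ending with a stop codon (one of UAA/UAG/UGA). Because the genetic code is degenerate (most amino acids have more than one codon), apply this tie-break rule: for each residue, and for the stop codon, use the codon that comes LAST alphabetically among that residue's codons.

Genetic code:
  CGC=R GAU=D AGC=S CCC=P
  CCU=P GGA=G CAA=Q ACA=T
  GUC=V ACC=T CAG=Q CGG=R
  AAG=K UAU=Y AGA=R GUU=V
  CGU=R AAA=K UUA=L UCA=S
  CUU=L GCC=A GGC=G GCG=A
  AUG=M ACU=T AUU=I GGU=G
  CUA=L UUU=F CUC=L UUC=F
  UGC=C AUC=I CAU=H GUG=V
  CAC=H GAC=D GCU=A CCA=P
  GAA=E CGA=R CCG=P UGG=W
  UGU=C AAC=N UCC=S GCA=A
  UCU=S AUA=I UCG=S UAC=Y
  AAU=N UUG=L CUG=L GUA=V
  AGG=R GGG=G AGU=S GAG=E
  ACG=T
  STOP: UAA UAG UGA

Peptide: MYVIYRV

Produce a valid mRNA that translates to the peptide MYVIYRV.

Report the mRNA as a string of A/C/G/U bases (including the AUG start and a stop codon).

Answer: mRNA: AUGUAUGUUAUUUAUCGUGUUUGA

Derivation:
residue 1: M -> AUG (start codon)
residue 2: Y codons sorted = UAC,UAU -> pick last = UAU
residue 3: V codons sorted = GUA,GUC,GUG,GUU -> pick last = GUU
residue 4: I codons sorted = AUA,AUC,AUU -> pick last = AUU
residue 5: Y codons sorted = UAC,UAU -> pick last = UAU
residue 6: R codons sorted = AGA,AGG,CGA,CGC,CGG,CGU -> pick last = CGU
residue 7: V codons sorted = GUA,GUC,GUG,GUU -> pick last = GUU
terminator: stop codons sorted = UAA,UAG,UGA -> pick last = UGA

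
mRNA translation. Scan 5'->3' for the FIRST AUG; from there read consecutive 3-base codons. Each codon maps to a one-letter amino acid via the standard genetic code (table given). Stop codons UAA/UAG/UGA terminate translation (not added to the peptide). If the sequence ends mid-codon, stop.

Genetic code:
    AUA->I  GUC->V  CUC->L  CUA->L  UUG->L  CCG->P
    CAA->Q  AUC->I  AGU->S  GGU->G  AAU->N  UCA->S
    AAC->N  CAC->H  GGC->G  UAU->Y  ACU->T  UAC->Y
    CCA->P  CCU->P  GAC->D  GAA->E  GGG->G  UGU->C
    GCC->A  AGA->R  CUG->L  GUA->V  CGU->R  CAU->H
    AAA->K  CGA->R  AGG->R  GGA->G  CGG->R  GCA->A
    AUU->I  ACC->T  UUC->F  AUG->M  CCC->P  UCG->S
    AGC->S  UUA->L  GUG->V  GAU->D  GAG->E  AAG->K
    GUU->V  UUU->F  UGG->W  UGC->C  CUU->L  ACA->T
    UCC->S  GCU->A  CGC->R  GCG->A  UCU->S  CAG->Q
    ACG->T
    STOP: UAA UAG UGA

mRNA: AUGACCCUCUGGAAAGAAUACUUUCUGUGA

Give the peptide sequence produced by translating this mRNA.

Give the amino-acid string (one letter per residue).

Answer: MTLWKEYFL

Derivation:
start AUG at pos 0
pos 0: AUG -> M; peptide=M
pos 3: ACC -> T; peptide=MT
pos 6: CUC -> L; peptide=MTL
pos 9: UGG -> W; peptide=MTLW
pos 12: AAA -> K; peptide=MTLWK
pos 15: GAA -> E; peptide=MTLWKE
pos 18: UAC -> Y; peptide=MTLWKEY
pos 21: UUU -> F; peptide=MTLWKEYF
pos 24: CUG -> L; peptide=MTLWKEYFL
pos 27: UGA -> STOP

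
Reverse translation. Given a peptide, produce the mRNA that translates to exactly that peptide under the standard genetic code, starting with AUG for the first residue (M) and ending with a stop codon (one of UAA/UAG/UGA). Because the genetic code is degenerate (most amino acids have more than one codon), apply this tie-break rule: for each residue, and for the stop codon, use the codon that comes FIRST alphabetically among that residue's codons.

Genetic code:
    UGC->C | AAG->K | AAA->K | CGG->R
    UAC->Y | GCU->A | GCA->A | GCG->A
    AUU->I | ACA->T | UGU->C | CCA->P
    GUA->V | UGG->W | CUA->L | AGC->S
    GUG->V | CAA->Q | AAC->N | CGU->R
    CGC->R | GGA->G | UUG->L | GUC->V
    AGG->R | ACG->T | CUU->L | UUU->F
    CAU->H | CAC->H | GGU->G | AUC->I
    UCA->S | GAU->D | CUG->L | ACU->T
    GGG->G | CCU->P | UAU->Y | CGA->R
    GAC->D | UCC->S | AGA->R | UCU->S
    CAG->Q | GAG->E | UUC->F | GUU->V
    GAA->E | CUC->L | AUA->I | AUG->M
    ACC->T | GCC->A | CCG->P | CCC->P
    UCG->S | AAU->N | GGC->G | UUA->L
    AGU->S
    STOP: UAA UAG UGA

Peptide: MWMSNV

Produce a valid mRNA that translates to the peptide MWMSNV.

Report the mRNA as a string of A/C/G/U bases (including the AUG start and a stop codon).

Answer: mRNA: AUGUGGAUGAGCAACGUAUAA

Derivation:
residue 1: M -> AUG (start codon)
residue 2: W -> UGG (only codon)
residue 3: M -> AUG (only codon)
residue 4: S codons sorted = AGC,AGU,UCA,UCC,UCG,UCU -> pick first = AGC
residue 5: N codons sorted = AAC,AAU -> pick first = AAC
residue 6: V codons sorted = GUA,GUC,GUG,GUU -> pick first = GUA
terminator: stop codons sorted = UAA,UAG,UGA -> pick first = UAA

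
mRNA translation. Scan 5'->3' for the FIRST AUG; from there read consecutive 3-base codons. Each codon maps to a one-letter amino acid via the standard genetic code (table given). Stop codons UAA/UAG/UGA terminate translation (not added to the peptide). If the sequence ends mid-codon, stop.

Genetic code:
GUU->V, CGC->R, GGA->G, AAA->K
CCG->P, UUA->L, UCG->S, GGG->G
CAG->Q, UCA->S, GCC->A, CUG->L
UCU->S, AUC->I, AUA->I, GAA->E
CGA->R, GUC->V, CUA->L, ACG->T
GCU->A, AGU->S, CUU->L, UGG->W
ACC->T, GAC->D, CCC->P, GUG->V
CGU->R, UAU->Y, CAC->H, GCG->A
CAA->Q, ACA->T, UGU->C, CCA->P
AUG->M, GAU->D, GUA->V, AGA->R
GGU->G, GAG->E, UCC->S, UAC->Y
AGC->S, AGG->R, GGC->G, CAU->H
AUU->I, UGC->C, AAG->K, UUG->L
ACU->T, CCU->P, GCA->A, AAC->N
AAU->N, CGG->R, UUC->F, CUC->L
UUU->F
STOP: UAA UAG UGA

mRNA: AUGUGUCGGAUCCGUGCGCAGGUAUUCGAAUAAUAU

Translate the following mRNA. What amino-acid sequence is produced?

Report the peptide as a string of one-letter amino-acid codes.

Answer: MCRIRAQVFE

Derivation:
start AUG at pos 0
pos 0: AUG -> M; peptide=M
pos 3: UGU -> C; peptide=MC
pos 6: CGG -> R; peptide=MCR
pos 9: AUC -> I; peptide=MCRI
pos 12: CGU -> R; peptide=MCRIR
pos 15: GCG -> A; peptide=MCRIRA
pos 18: CAG -> Q; peptide=MCRIRAQ
pos 21: GUA -> V; peptide=MCRIRAQV
pos 24: UUC -> F; peptide=MCRIRAQVF
pos 27: GAA -> E; peptide=MCRIRAQVFE
pos 30: UAA -> STOP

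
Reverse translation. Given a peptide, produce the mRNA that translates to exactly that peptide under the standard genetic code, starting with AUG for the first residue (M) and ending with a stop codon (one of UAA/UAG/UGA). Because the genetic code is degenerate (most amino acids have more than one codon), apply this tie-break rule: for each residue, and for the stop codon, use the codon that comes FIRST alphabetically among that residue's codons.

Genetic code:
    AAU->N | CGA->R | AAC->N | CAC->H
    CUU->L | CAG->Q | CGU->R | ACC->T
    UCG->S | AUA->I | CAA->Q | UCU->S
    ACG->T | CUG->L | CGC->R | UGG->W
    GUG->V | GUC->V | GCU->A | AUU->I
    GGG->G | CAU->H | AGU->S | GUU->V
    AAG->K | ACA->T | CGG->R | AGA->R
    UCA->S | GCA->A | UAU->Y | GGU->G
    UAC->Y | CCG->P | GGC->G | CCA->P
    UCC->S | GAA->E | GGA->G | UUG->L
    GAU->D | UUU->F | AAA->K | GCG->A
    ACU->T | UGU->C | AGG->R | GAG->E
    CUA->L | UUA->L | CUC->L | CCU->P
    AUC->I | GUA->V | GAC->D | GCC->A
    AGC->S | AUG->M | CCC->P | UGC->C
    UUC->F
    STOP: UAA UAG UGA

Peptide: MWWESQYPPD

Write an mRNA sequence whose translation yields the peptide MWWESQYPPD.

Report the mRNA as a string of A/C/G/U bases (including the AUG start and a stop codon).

Answer: mRNA: AUGUGGUGGGAAAGCCAAUACCCACCAGACUAA

Derivation:
residue 1: M -> AUG (start codon)
residue 2: W -> UGG (only codon)
residue 3: W -> UGG (only codon)
residue 4: E codons sorted = GAA,GAG -> pick first = GAA
residue 5: S codons sorted = AGC,AGU,UCA,UCC,UCG,UCU -> pick first = AGC
residue 6: Q codons sorted = CAA,CAG -> pick first = CAA
residue 7: Y codons sorted = UAC,UAU -> pick first = UAC
residue 8: P codons sorted = CCA,CCC,CCG,CCU -> pick first = CCA
residue 9: P codons sorted = CCA,CCC,CCG,CCU -> pick first = CCA
residue 10: D codons sorted = GAC,GAU -> pick first = GAC
terminator: stop codons sorted = UAA,UAG,UGA -> pick first = UAA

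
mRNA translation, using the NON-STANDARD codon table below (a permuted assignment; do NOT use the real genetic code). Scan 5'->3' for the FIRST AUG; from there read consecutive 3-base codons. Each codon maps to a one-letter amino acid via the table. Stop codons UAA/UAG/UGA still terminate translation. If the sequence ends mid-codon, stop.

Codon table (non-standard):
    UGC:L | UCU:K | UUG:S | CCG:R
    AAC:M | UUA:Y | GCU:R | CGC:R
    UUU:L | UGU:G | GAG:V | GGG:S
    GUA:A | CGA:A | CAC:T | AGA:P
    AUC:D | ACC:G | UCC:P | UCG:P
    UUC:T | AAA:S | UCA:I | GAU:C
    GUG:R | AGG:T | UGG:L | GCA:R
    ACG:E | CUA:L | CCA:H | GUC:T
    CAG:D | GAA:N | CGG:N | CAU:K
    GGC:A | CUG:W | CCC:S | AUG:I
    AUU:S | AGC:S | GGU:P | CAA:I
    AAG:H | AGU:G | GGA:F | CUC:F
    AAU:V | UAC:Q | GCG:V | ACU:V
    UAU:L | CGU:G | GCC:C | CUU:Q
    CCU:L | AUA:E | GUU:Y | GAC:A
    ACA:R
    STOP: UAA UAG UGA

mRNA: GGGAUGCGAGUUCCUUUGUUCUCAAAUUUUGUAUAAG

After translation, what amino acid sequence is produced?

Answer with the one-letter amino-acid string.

start AUG at pos 3
pos 3: AUG -> I; peptide=I
pos 6: CGA -> A; peptide=IA
pos 9: GUU -> Y; peptide=IAY
pos 12: CCU -> L; peptide=IAYL
pos 15: UUG -> S; peptide=IAYLS
pos 18: UUC -> T; peptide=IAYLST
pos 21: UCA -> I; peptide=IAYLSTI
pos 24: AAU -> V; peptide=IAYLSTIV
pos 27: UUU -> L; peptide=IAYLSTIVL
pos 30: GUA -> A; peptide=IAYLSTIVLA
pos 33: UAA -> STOP

Answer: IAYLSTIVLA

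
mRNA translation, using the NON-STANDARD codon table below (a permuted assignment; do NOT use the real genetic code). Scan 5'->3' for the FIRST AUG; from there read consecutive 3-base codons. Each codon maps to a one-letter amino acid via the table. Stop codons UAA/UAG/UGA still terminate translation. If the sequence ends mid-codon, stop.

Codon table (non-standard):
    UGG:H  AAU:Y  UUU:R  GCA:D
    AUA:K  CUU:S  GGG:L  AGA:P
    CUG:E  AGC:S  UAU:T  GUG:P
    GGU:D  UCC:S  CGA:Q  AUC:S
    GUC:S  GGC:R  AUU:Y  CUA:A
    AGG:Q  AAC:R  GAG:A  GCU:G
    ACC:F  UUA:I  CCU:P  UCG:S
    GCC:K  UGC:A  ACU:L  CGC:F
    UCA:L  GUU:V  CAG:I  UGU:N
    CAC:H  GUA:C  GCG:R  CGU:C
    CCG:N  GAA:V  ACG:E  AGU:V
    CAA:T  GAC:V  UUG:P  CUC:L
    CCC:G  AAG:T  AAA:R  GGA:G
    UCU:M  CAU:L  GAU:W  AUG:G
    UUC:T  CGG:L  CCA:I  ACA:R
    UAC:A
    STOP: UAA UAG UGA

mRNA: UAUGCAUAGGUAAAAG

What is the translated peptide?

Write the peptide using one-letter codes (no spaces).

Answer: GLQ

Derivation:
start AUG at pos 1
pos 1: AUG -> G; peptide=G
pos 4: CAU -> L; peptide=GL
pos 7: AGG -> Q; peptide=GLQ
pos 10: UAA -> STOP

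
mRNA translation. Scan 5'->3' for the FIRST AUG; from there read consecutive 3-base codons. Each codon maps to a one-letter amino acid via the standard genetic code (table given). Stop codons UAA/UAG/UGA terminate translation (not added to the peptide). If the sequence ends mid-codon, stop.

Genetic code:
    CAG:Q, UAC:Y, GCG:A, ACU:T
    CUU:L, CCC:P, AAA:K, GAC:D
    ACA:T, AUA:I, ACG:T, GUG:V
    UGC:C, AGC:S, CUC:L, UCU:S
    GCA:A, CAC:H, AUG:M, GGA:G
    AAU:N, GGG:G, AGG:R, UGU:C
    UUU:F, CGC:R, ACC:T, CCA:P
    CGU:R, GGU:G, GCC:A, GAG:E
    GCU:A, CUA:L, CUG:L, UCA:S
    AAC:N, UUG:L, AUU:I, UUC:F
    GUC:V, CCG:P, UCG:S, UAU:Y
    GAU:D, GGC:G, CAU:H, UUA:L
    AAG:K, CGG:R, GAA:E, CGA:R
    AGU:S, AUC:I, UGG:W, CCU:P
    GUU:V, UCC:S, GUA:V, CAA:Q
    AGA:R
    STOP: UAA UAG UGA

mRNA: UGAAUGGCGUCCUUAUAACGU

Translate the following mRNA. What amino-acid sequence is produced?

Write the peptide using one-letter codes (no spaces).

Answer: MASL

Derivation:
start AUG at pos 3
pos 3: AUG -> M; peptide=M
pos 6: GCG -> A; peptide=MA
pos 9: UCC -> S; peptide=MAS
pos 12: UUA -> L; peptide=MASL
pos 15: UAA -> STOP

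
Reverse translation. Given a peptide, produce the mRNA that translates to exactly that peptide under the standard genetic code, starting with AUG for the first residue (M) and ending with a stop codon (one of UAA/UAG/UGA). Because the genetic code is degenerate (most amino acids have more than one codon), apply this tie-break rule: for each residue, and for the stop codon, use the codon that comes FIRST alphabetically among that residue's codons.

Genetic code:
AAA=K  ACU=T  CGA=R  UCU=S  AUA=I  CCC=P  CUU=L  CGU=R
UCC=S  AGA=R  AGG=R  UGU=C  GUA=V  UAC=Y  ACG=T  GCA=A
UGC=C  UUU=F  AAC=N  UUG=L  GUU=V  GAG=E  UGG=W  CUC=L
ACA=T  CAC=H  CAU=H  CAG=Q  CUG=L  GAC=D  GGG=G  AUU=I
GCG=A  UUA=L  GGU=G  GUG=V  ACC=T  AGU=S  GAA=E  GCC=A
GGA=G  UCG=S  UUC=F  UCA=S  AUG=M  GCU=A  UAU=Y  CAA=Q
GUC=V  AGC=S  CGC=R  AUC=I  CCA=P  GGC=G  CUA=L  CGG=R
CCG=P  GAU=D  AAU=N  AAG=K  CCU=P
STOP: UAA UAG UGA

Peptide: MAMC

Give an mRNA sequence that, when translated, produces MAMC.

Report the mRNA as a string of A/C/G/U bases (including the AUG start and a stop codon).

Answer: mRNA: AUGGCAAUGUGCUAA

Derivation:
residue 1: M -> AUG (start codon)
residue 2: A codons sorted = GCA,GCC,GCG,GCU -> pick first = GCA
residue 3: M -> AUG (only codon)
residue 4: C codons sorted = UGC,UGU -> pick first = UGC
terminator: stop codons sorted = UAA,UAG,UGA -> pick first = UAA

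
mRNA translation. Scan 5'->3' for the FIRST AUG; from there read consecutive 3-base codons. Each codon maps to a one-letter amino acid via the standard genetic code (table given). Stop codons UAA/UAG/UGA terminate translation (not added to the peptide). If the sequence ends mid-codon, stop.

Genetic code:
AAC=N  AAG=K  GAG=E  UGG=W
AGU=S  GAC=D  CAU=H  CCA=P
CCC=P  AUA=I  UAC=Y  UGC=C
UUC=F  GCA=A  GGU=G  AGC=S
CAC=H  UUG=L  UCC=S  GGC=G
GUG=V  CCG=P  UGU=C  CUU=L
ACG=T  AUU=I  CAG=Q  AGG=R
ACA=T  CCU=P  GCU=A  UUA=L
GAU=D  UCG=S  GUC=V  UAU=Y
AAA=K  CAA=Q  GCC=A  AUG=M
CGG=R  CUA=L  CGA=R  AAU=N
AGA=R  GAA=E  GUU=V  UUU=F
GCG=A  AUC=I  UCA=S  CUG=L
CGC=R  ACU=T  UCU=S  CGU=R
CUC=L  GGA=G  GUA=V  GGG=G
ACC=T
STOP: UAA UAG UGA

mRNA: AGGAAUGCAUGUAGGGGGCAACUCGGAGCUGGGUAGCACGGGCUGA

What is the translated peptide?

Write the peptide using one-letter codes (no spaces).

start AUG at pos 4
pos 4: AUG -> M; peptide=M
pos 7: CAU -> H; peptide=MH
pos 10: GUA -> V; peptide=MHV
pos 13: GGG -> G; peptide=MHVG
pos 16: GGC -> G; peptide=MHVGG
pos 19: AAC -> N; peptide=MHVGGN
pos 22: UCG -> S; peptide=MHVGGNS
pos 25: GAG -> E; peptide=MHVGGNSE
pos 28: CUG -> L; peptide=MHVGGNSEL
pos 31: GGU -> G; peptide=MHVGGNSELG
pos 34: AGC -> S; peptide=MHVGGNSELGS
pos 37: ACG -> T; peptide=MHVGGNSELGST
pos 40: GGC -> G; peptide=MHVGGNSELGSTG
pos 43: UGA -> STOP

Answer: MHVGGNSELGSTG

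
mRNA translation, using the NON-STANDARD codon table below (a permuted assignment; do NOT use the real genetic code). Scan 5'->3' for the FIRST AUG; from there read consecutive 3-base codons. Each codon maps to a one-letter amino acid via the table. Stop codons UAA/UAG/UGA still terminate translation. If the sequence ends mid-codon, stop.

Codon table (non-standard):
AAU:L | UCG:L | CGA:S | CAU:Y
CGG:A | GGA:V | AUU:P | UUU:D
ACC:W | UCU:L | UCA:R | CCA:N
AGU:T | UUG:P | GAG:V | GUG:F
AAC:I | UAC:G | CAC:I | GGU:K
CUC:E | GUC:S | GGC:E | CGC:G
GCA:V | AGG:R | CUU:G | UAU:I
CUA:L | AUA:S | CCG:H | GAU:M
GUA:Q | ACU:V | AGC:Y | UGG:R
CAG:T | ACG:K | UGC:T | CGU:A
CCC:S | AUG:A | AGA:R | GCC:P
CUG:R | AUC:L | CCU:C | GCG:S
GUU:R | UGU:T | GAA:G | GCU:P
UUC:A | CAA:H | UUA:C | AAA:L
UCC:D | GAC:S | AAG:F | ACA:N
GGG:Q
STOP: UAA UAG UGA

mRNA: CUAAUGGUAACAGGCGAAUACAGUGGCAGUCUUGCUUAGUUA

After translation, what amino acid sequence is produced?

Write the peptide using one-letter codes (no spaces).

Answer: AQNEGGTETGP

Derivation:
start AUG at pos 3
pos 3: AUG -> A; peptide=A
pos 6: GUA -> Q; peptide=AQ
pos 9: ACA -> N; peptide=AQN
pos 12: GGC -> E; peptide=AQNE
pos 15: GAA -> G; peptide=AQNEG
pos 18: UAC -> G; peptide=AQNEGG
pos 21: AGU -> T; peptide=AQNEGGT
pos 24: GGC -> E; peptide=AQNEGGTE
pos 27: AGU -> T; peptide=AQNEGGTET
pos 30: CUU -> G; peptide=AQNEGGTETG
pos 33: GCU -> P; peptide=AQNEGGTETGP
pos 36: UAG -> STOP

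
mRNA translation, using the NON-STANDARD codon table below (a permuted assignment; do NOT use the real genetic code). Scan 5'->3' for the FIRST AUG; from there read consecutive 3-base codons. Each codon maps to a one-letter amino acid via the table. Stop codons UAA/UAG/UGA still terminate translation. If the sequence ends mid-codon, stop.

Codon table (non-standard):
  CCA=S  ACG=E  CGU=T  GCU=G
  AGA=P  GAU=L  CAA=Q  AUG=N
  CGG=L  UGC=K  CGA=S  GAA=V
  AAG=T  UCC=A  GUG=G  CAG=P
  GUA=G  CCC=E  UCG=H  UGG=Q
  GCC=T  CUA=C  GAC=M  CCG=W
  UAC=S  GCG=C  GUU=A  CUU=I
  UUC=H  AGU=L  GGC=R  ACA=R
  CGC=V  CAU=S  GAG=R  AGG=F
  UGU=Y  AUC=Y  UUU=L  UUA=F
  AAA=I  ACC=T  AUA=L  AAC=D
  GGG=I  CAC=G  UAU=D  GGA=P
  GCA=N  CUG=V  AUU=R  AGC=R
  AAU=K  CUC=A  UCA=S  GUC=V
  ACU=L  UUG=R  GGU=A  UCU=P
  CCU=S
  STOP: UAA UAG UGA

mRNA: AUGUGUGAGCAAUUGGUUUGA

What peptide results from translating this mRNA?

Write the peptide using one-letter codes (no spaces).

Answer: NYRQRA

Derivation:
start AUG at pos 0
pos 0: AUG -> N; peptide=N
pos 3: UGU -> Y; peptide=NY
pos 6: GAG -> R; peptide=NYR
pos 9: CAA -> Q; peptide=NYRQ
pos 12: UUG -> R; peptide=NYRQR
pos 15: GUU -> A; peptide=NYRQRA
pos 18: UGA -> STOP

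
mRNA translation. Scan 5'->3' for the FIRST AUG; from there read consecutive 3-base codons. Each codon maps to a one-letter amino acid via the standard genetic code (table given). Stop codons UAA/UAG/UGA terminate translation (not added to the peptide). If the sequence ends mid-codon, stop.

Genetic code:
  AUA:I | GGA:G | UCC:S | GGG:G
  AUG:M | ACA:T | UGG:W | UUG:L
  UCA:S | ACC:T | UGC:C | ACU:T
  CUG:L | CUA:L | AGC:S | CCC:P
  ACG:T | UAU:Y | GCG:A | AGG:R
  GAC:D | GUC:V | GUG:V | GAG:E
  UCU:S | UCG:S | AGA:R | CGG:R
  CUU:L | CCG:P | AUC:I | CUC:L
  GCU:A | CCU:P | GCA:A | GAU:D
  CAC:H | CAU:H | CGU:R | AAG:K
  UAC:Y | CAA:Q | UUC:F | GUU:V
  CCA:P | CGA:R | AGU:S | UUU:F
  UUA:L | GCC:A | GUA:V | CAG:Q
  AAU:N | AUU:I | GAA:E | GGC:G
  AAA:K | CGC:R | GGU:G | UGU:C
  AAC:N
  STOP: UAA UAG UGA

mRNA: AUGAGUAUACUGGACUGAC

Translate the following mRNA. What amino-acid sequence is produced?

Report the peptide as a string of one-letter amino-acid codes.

start AUG at pos 0
pos 0: AUG -> M; peptide=M
pos 3: AGU -> S; peptide=MS
pos 6: AUA -> I; peptide=MSI
pos 9: CUG -> L; peptide=MSIL
pos 12: GAC -> D; peptide=MSILD
pos 15: UGA -> STOP

Answer: MSILD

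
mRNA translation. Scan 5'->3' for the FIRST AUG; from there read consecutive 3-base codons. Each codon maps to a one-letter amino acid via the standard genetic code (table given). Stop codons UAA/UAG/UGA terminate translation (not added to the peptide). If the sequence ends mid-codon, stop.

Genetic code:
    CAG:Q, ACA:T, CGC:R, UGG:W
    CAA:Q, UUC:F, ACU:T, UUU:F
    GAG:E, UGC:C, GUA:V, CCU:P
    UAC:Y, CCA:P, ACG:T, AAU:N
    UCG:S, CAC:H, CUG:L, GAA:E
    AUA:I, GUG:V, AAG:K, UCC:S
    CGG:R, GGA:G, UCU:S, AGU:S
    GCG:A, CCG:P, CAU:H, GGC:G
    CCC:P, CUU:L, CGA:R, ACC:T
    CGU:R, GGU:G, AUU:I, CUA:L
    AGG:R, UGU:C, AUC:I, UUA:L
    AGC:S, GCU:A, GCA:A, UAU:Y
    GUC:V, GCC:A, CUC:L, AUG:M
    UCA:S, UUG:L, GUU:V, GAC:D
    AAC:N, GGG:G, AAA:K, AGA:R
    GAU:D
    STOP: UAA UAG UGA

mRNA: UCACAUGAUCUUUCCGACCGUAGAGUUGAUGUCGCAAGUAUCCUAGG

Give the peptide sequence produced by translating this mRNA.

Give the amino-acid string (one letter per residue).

start AUG at pos 4
pos 4: AUG -> M; peptide=M
pos 7: AUC -> I; peptide=MI
pos 10: UUU -> F; peptide=MIF
pos 13: CCG -> P; peptide=MIFP
pos 16: ACC -> T; peptide=MIFPT
pos 19: GUA -> V; peptide=MIFPTV
pos 22: GAG -> E; peptide=MIFPTVE
pos 25: UUG -> L; peptide=MIFPTVEL
pos 28: AUG -> M; peptide=MIFPTVELM
pos 31: UCG -> S; peptide=MIFPTVELMS
pos 34: CAA -> Q; peptide=MIFPTVELMSQ
pos 37: GUA -> V; peptide=MIFPTVELMSQV
pos 40: UCC -> S; peptide=MIFPTVELMSQVS
pos 43: UAG -> STOP

Answer: MIFPTVELMSQVS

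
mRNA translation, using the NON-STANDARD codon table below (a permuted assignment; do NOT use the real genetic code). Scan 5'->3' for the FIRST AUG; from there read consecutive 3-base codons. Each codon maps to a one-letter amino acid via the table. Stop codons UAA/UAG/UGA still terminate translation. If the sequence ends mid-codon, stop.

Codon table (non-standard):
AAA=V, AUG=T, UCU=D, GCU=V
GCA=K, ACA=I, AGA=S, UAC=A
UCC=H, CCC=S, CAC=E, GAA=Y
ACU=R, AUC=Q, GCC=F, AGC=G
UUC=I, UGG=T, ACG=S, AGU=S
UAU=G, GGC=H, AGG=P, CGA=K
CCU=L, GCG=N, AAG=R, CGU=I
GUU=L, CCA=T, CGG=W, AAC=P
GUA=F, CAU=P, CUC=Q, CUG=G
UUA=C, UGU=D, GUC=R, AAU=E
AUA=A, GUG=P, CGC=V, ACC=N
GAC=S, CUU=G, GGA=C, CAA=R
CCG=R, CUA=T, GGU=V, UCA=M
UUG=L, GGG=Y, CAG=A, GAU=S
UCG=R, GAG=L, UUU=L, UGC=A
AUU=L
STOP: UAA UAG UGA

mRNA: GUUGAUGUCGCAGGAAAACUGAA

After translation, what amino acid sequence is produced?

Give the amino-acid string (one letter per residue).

start AUG at pos 4
pos 4: AUG -> T; peptide=T
pos 7: UCG -> R; peptide=TR
pos 10: CAG -> A; peptide=TRA
pos 13: GAA -> Y; peptide=TRAY
pos 16: AAC -> P; peptide=TRAYP
pos 19: UGA -> STOP

Answer: TRAYP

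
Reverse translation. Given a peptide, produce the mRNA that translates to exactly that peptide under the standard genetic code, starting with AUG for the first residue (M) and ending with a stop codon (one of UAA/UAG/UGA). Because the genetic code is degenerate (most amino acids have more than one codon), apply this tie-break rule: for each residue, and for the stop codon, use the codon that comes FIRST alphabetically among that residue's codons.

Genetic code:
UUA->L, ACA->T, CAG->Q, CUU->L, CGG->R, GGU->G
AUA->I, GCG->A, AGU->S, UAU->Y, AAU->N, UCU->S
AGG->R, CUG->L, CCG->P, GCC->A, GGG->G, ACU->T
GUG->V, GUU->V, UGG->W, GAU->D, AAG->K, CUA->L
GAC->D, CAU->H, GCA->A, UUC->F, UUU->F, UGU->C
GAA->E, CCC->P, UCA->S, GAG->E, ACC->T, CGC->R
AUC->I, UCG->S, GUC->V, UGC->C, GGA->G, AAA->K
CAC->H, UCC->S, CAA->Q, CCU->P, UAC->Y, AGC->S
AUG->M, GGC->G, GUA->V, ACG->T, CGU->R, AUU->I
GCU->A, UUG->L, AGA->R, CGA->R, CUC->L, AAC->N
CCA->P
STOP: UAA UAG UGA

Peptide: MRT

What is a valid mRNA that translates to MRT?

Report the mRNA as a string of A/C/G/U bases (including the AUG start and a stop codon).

residue 1: M -> AUG (start codon)
residue 2: R codons sorted = AGA,AGG,CGA,CGC,CGG,CGU -> pick first = AGA
residue 3: T codons sorted = ACA,ACC,ACG,ACU -> pick first = ACA
terminator: stop codons sorted = UAA,UAG,UGA -> pick first = UAA

Answer: mRNA: AUGAGAACAUAA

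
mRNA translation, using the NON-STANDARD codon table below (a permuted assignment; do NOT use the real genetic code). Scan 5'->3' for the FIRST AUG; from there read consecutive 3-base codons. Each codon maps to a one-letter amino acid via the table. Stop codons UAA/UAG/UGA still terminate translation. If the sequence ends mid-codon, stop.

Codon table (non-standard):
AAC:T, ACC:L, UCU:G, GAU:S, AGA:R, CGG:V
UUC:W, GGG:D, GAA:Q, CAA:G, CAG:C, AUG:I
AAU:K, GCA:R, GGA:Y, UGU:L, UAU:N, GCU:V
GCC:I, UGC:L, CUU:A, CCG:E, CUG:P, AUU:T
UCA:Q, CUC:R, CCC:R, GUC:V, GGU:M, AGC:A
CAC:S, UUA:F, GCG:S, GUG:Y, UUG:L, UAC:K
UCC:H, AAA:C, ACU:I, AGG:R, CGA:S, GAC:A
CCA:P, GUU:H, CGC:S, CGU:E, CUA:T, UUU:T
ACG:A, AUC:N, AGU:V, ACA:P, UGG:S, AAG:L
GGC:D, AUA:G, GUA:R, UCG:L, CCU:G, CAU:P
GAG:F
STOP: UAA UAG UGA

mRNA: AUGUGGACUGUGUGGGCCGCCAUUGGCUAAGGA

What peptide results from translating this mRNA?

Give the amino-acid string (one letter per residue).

start AUG at pos 0
pos 0: AUG -> I; peptide=I
pos 3: UGG -> S; peptide=IS
pos 6: ACU -> I; peptide=ISI
pos 9: GUG -> Y; peptide=ISIY
pos 12: UGG -> S; peptide=ISIYS
pos 15: GCC -> I; peptide=ISIYSI
pos 18: GCC -> I; peptide=ISIYSII
pos 21: AUU -> T; peptide=ISIYSIIT
pos 24: GGC -> D; peptide=ISIYSIITD
pos 27: UAA -> STOP

Answer: ISIYSIITD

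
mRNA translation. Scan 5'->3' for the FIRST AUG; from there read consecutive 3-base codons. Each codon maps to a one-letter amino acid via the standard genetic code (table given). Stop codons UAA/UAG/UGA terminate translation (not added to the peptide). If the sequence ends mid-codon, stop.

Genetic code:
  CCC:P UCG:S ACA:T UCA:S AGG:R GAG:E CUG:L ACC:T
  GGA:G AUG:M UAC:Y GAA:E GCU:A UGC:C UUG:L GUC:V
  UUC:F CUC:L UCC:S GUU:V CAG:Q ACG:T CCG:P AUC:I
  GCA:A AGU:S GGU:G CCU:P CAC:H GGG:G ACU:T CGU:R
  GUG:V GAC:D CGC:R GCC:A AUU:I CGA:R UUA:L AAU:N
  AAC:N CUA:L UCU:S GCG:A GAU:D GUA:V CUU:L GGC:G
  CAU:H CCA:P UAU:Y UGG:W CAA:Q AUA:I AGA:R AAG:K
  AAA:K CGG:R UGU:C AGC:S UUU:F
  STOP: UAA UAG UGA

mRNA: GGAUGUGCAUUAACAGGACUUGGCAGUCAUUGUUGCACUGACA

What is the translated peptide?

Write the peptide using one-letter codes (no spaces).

start AUG at pos 2
pos 2: AUG -> M; peptide=M
pos 5: UGC -> C; peptide=MC
pos 8: AUU -> I; peptide=MCI
pos 11: AAC -> N; peptide=MCIN
pos 14: AGG -> R; peptide=MCINR
pos 17: ACU -> T; peptide=MCINRT
pos 20: UGG -> W; peptide=MCINRTW
pos 23: CAG -> Q; peptide=MCINRTWQ
pos 26: UCA -> S; peptide=MCINRTWQS
pos 29: UUG -> L; peptide=MCINRTWQSL
pos 32: UUG -> L; peptide=MCINRTWQSLL
pos 35: CAC -> H; peptide=MCINRTWQSLLH
pos 38: UGA -> STOP

Answer: MCINRTWQSLLH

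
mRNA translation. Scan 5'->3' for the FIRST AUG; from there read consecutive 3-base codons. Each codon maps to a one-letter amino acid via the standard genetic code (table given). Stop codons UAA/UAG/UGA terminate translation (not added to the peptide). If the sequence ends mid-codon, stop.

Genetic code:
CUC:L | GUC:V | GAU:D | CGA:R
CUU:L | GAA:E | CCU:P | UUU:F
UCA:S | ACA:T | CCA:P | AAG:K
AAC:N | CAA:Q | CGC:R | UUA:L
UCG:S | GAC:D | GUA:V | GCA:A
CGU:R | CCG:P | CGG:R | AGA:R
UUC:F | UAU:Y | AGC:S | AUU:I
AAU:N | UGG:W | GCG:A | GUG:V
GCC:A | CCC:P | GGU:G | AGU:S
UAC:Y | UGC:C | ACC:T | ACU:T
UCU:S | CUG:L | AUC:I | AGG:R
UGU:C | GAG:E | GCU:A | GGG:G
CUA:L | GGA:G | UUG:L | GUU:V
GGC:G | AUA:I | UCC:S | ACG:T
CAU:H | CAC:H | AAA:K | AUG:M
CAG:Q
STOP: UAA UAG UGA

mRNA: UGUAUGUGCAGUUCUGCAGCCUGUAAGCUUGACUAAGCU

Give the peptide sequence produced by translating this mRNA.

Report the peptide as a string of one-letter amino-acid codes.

Answer: MCSSAACKLD

Derivation:
start AUG at pos 3
pos 3: AUG -> M; peptide=M
pos 6: UGC -> C; peptide=MC
pos 9: AGU -> S; peptide=MCS
pos 12: UCU -> S; peptide=MCSS
pos 15: GCA -> A; peptide=MCSSA
pos 18: GCC -> A; peptide=MCSSAA
pos 21: UGU -> C; peptide=MCSSAAC
pos 24: AAG -> K; peptide=MCSSAACK
pos 27: CUU -> L; peptide=MCSSAACKL
pos 30: GAC -> D; peptide=MCSSAACKLD
pos 33: UAA -> STOP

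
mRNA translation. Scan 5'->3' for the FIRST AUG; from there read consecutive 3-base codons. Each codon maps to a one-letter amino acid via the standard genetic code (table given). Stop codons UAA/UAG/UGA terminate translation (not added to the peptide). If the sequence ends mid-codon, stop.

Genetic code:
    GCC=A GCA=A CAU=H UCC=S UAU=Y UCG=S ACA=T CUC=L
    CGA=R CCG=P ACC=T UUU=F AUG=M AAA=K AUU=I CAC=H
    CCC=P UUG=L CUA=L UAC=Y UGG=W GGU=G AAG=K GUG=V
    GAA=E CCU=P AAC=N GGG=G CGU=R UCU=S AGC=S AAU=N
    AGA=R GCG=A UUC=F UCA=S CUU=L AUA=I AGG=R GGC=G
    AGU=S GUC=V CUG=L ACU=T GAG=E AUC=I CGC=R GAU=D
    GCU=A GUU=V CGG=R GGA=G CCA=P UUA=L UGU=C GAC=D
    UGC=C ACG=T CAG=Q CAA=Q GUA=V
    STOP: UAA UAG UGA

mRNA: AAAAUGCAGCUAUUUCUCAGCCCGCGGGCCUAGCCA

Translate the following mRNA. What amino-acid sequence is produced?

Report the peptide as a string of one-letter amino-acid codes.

start AUG at pos 3
pos 3: AUG -> M; peptide=M
pos 6: CAG -> Q; peptide=MQ
pos 9: CUA -> L; peptide=MQL
pos 12: UUU -> F; peptide=MQLF
pos 15: CUC -> L; peptide=MQLFL
pos 18: AGC -> S; peptide=MQLFLS
pos 21: CCG -> P; peptide=MQLFLSP
pos 24: CGG -> R; peptide=MQLFLSPR
pos 27: GCC -> A; peptide=MQLFLSPRA
pos 30: UAG -> STOP

Answer: MQLFLSPRA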